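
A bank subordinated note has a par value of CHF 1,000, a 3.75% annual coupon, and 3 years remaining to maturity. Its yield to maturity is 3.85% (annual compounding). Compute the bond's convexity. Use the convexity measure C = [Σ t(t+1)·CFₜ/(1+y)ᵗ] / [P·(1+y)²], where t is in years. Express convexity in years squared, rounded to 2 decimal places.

With y = 0.0385:
  t   CF        PV=CF/(1+0.0385)^t    t·PV        t(t+1)·PV
  1        37.50        36.1098        36.1098          72.2195
  2        37.50        34.7711        69.5422         208.6265
  3     1,037.50       926.3361     2,779.0084      11,116.0335
  Σ                    997.2170     2,884.6603      11,396.8796
P = 997.2170.
Convexity = Σ t(t+1)·PV / [P·(1+y)²] = 11,396.8796 / (997.2170 × 1.078482) = 10.59701.

10.60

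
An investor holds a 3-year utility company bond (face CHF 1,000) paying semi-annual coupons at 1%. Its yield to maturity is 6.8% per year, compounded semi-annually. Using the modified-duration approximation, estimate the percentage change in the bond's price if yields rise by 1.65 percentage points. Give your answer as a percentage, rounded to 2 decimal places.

-4.72%

Periodic yield y = 0.034. Modified duration first:
  t   CF        PV=CF/(1+0.034)^t    t·PV
  1         5.00         4.8356         4.8356
  2         5.00         4.6766         9.3532
  3         5.00         4.5228        13.5684
  4         5.00         4.3741        17.4964
  5         5.00         4.2303        21.1513
  6     1,005.00       822.3237     4,933.9425
  Σ                    844.9631     5,000.3473
P = 844.9631; D_Mac = 5.91783 half-year periods = 2.95891 yrs; D_mod = 2.95891/(1+0.034) = 2.86162 yrs.
ΔP/P ≈ -D_mod · Δy = -2.86162 × (+0.0165) = -0.047217 = -4.7217%.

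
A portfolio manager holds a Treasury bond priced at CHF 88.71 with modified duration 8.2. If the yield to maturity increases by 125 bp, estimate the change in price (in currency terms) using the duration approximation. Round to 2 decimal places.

Duration approximation: ΔP/P ≈ -D_mod · Δy = -8.2 × (+0.0125) = -0.102500.
ΔP ≈ 88.71 × (-0.102500) = -9.092775.

-CHF 9.09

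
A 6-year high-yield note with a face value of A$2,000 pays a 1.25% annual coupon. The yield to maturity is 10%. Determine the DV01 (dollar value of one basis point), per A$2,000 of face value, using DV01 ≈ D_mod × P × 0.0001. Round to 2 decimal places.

Periodic yield y = 0.1.
  t   CF        PV=CF/(1+0.1)^t    t·PV
  1        25.00        22.7273        22.7273
  2        25.00        20.6612        41.3223
  3        25.00        18.7829        56.3486
  4        25.00        17.0753        68.3013
  5        25.00        15.5230        77.6152
  6     2,025.00     1,143.0597     6,858.3583
  Σ                  1,237.8294     7,124.6730
P = 1,237.8294; D_Mac = 5.75578 yrs; D_mod = 5.23253 yrs.
DV01 ≈ 5.23253 × 1,237.8294 × 0.0001 = 0.647698.

A$0.65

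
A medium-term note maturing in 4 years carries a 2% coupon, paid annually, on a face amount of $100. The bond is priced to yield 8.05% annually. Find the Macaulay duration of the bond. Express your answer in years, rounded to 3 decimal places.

Periodic yield y = 0.0805. Discount each cash flow and weight by its year:
  t   CF        PV=CF/(1+0.0805)^t    t·PV
  1         2.00         1.8510         1.8510
  2         2.00         1.7131         3.4262
  3         2.00         1.5855         4.7564
  4       102.00        74.8344       299.3375
  Σ                     79.9839       309.3710
Price P = Σ PV = 79.9839.
Macaulay duration = Σ(t·PV) / P = 309.3710 / 79.9839 = 3.86792 years.

3.868 years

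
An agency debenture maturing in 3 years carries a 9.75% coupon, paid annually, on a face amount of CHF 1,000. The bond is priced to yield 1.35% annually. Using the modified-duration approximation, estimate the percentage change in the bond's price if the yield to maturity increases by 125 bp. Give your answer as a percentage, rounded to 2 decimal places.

-3.42%

Periodic yield y = 0.0135. Modified duration first:
  t   CF        PV=CF/(1+0.0135)^t    t·PV
  1        97.50        96.2013        96.2013
  2        97.50        94.9199       189.8397
  3     1,097.50     1,054.2249     3,162.6747
  Σ                  1,245.3460     3,448.7157
P = 1,245.3460; D_Mac = 2.76928 yrs; D_mod = 2.76928/(1+0.0135) = 2.73240 yrs.
ΔP/P ≈ -D_mod · Δy = -2.73240 × (+0.0125) = -0.034155 = -3.4155%.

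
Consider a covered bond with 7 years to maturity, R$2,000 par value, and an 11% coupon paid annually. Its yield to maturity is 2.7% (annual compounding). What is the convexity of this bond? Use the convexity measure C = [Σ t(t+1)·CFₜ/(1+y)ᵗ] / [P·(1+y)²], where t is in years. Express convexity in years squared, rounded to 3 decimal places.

With y = 0.027:
  t   CF        PV=CF/(1+0.027)^t    t·PV        t(t+1)·PV
  1       220.00       214.2162       214.2162         428.4323
  2       220.00       208.5844       417.1688       1,251.5063
  3       220.00       203.1007       609.3020       2,437.2080
  4       220.00       197.7611       791.0445       3,955.2223
  5       220.00       192.5619       962.8097       5,776.8583
  6       220.00       187.4995     1,124.9968       7,874.9773
  7     2,220.00     1,842.2980    12,896.0857     103,168.6853
  Σ                  3,046.0217    17,015.6235     124,892.8899
P = 3,046.0217.
Convexity = Σ t(t+1)·PV / [P·(1+y)²] = 124,892.8899 / (3,046.0217 × 1.054729) = 38.87441.

38.874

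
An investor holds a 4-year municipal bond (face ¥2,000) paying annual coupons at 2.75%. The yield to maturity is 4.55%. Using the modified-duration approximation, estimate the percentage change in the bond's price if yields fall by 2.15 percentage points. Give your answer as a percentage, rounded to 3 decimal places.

+7.889%

Periodic yield y = 0.0455. Modified duration first:
  t   CF        PV=CF/(1+0.0455)^t    t·PV
  1        55.00        52.6064        52.6064
  2        55.00        50.3170       100.6340
  3        55.00        48.1272       144.3816
  4     2,055.00     1,719.9494     6,879.7977
  Σ                  1,871.0000     7,177.4197
P = 1,871.0000; D_Mac = 3.83614 yrs; D_mod = 3.83614/(1+0.0455) = 3.66919 yrs.
ΔP/P ≈ -D_mod · Δy = -3.66919 × (-0.0215) = +0.078888 = +7.8888%.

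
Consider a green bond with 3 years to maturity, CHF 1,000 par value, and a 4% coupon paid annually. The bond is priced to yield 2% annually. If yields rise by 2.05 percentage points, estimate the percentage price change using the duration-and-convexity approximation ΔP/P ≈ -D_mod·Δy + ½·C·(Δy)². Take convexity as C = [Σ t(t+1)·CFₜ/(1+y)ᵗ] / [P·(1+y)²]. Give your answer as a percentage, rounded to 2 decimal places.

-5.58%

With y = 0.02:
  t   CF        PV=CF/(1+0.02)^t    t·PV        t(t+1)·PV
  1        40.00        39.2157        39.2157          78.4314
  2        40.00        38.4468        76.8935         230.6805
  3     1,040.00       980.0152     2,940.0457      11,760.1827
  Σ                  1,057.6777     3,056.1549      12,069.2946
P = 1,057.6777; D_Mac = 2.88950 yrs; D_mod = 2.83284 yrs; C = 10.96802.
Duration effect: -2.83284 × (+0.0205) = -0.058073
Convexity effect: 0.5 × 10.96802 × (0.0205)² = +0.0023047
ΔP/P ≈ -0.058073 + 0.0023047 = -0.055769 = -5.5769%.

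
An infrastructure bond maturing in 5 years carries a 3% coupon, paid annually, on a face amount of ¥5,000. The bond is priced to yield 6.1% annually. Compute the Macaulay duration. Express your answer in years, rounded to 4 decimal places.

Periodic yield y = 0.061. Discount each cash flow and weight by its year:
  t   CF        PV=CF/(1+0.061)^t    t·PV
  1       150.00       141.3761       141.3761
  2       150.00       133.2479       266.4959
  3       150.00       125.5871       376.7614
  4       150.00       118.3668       473.4670
  5     5,150.00     3,830.2781    19,151.3906
  Σ                  4,348.8560    20,409.4909
Price P = Σ PV = 4,348.8560.
Macaulay duration = Σ(t·PV) / P = 20,409.4909 / 4,348.8560 = 4.69307 years.

4.6931 years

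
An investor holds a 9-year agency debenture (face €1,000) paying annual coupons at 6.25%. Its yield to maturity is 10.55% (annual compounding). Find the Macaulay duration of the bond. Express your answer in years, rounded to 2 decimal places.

Periodic yield y = 0.1055. Discount each cash flow and weight by its year:
  t   CF        PV=CF/(1+0.1055)^t    t·PV
  1        62.50        56.5355        56.5355
  2        62.50        51.1402       102.2804
  3        62.50        46.2598       138.7794
  4        62.50        41.8451       167.3806
  5        62.50        37.8518       189.2589
  6        62.50        34.2395       205.4371
  7        62.50        30.9720       216.8038
  8        62.50        28.0163       224.1300
  9     1,062.50       430.8243     3,877.4189
  Σ                    757.6845     5,178.0246
Price P = Σ PV = 757.6845.
Macaulay duration = Σ(t·PV) / P = 5,178.0246 / 757.6845 = 6.83401 years.

6.83 years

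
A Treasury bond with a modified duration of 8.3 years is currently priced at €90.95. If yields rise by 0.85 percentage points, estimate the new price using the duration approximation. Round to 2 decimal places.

Duration approximation: ΔP/P ≈ -D_mod · Δy = -8.3 × (+0.0085) = -0.070550.
New price ≈ 90.95 × (1 - 0.070550) = 84.5334775.

€84.53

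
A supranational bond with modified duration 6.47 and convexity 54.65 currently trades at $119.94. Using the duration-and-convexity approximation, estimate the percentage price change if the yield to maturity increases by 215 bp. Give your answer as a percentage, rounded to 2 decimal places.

-12.65%

Duration effect: -D_mod·Δy = -6.47 × (+0.0215) = -0.139105
Convexity effect: ½·C·(Δy)² = 0.5 × 54.65 × (0.0215)² = +0.01263098125
ΔP/P ≈ -0.139105 + 0.01263098125 = -0.12647401875
= -12.647401875%.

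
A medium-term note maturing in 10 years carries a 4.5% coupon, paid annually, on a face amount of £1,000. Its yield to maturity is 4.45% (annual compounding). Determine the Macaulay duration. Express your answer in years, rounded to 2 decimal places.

8.27 years

Periodic yield y = 0.0445. Discount each cash flow and weight by its year:
  t   CF        PV=CF/(1+0.0445)^t    t·PV
  1        45.00        43.0828        43.0828
  2        45.00        41.2473        82.4946
  3        45.00        39.4900       118.4700
  4        45.00        37.8076       151.2303
  5        45.00        36.1968       180.9840
  6        45.00        34.6547       207.9281
  7        45.00        33.1782       232.2477
  8        45.00        31.7647       254.1177
  9        45.00        30.4114       273.7027
  10    1,045.00       676.1326     6,761.3256
  Σ                  1,003.9661     8,305.5835
Price P = Σ PV = 1,003.9661.
Macaulay duration = Σ(t·PV) / P = 8,305.5835 / 1,003.9661 = 8.27277 years.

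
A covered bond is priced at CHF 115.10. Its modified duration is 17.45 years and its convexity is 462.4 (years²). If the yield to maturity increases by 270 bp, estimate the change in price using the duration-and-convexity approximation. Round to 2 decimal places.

Duration effect: -D_mod·Δy = -17.45 × (+0.027) = -0.471150
Convexity effect: ½·C·(Δy)² = 0.5 × 462.4 × (0.027)² = +0.1685448
ΔP/P ≈ -0.471150 + 0.1685448 = -0.3026052
ΔP ≈ 115.10 × (-0.3026052) = -34.82985852.

-CHF 34.83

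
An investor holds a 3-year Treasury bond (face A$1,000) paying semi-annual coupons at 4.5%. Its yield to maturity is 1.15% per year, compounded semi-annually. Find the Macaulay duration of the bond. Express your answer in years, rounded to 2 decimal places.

Periodic yield y = 0.00575. Discount each cash flow and weight by its period:
  t   CF        PV=CF/(1+0.00575)^t    t·PV
  1        22.50        22.3714        22.3714
  2        22.50        22.2435        44.4869
  3        22.50        22.1163        66.3489
  4        22.50        21.9899        87.9594
  5        22.50        21.8641       109.3207
  6     1,022.50       987.9229     5,927.5376
  Σ                  1,098.5081     6,258.0249
Price P = Σ PV = 1,098.5081.
Macaulay duration = Σ(t·PV) / P = 6,258.0249 / 1,098.5081 = 5.69684 half-year periods.
In years: 5.69684 / 2 = 2.84842 years.

2.85 years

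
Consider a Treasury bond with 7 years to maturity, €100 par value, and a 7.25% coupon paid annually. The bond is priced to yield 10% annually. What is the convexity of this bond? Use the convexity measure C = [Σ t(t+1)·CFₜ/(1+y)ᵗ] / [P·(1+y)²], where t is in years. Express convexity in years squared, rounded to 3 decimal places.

34.375

With y = 0.1:
  t   CF        PV=CF/(1+0.1)^t    t·PV        t(t+1)·PV
  1         7.25         6.5909         6.5909          13.1818
  2         7.25         5.9917        11.9835          35.9504
  3         7.25         5.4470        16.3411          65.3644
  4         7.25         4.9518        19.8074          99.0370
  5         7.25         4.5017        22.5084         135.0504
  6         7.25         4.0924        24.5546         171.8823
  7       107.25        55.0362       385.2535       3,082.0277
  Σ                     86.6118       487.0393       3,602.4939
P = 86.6118.
Convexity = Σ t(t+1)·PV / [P·(1+y)²] = 3,602.4939 / (86.6118 × 1.210000) = 34.37483.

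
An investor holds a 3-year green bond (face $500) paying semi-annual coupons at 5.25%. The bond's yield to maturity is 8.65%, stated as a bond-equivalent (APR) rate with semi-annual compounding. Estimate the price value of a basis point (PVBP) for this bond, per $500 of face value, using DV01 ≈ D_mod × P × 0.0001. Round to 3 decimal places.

Periodic yield y = 0.04325.
  t   CF        PV=CF/(1+0.04325)^t    t·PV
  1       13.125        12.5809        12.5809
  2       13.125        12.0593        24.1186
  3       13.125        11.5594        34.6781
  4       13.125        11.0802        44.3206
  5       13.125        10.6208        53.1040
  6      513.125       398.0089     2,388.0536
  Σ                    455.9094     2,556.8558
P = 455.9094; D_Mac = 5.60825 half-year periods = 2.80413 yrs; D_mod = 2.68788 yrs.
DV01 ≈ 2.68788 × 455.9094 × 0.0001 = 0.122543.

$0.123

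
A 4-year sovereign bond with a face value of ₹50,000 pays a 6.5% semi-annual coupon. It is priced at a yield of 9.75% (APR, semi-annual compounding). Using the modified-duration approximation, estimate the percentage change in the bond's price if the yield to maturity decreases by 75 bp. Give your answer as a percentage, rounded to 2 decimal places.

+2.54%

Periodic yield y = 0.04875. Modified duration first:
  t   CF        PV=CF/(1+0.04875)^t    t·PV
  1     1,625.00     1,549.4636     1,549.4636
  2     1,625.00     1,477.4385     2,954.8770
  3     1,625.00     1,408.7614     4,226.2842
  4     1,625.00     1,343.2767     5,373.1067
  5     1,625.00     1,280.8359     6,404.1796
  6     1,625.00     1,221.2977     7,327.7859
  7     1,625.00     1,164.5270     8,151.6887
  8    51,625.00    35,276.4013   282,211.2101
  Σ                 44,722.0020   318,198.5959
P = 44,722.0020; D_Mac = 7.11503 half-year periods = 3.55752 yrs; D_mod = 3.55752/(1+0.04875) = 3.39215 yrs.
ΔP/P ≈ -D_mod · Δy = -3.39215 × (-0.0075) = +0.025441 = +2.5441%.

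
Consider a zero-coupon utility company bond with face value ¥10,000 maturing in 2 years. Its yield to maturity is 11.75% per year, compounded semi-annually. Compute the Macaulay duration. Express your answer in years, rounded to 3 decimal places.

2.000 years

A zero-coupon bond has a single cash flow at maturity, so its Macaulay duration equals its maturity: 2 years.
(Equivalently: 4 semi-annual periods ÷ 2 = 2 years.)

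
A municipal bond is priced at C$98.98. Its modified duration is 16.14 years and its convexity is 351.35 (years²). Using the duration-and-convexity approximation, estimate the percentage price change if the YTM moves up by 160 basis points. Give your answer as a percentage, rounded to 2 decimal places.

Duration effect: -D_mod·Δy = -16.14 × (+0.016) = -0.258240
Convexity effect: ½·C·(Δy)² = 0.5 × 351.35 × (0.016)² = +0.0449728
ΔP/P ≈ -0.258240 + 0.0449728 = -0.2132672
= -21.32672%.

-21.33%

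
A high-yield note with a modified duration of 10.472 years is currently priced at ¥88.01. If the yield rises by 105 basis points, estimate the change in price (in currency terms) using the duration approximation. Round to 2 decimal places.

-¥9.68

Duration approximation: ΔP/P ≈ -D_mod · Δy = -10.472 × (+0.0105) = -0.109956.
ΔP ≈ 88.01 × (-0.109956) = -9.67722756.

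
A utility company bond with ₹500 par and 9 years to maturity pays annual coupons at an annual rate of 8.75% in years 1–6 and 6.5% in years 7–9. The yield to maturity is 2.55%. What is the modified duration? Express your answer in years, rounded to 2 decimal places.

6.85 years

Periodic yield y = 0.0255. First find Macaulay duration:
  t   CF        PV=CF/(1+0.0255)^t    t·PV
  1        43.75        42.6621        42.6621
  2        43.75        41.6013        83.2026
  3        43.75        40.5668       121.7005
  4        43.75        39.5581       158.2324
  5        43.75        38.5744       192.8722
  6        43.75        37.6153       225.6916
  7        32.50        27.2479       190.7356
  8        32.50        26.5704       212.5632
  9       532.50       424.5205     3,820.6842
  Σ                    718.9168     5,048.3443
P = 718.9168; Macaulay duration = 5,048.3443 / 718.9168 = 7.02215 years.
Modified duration = D_Mac / (1 + y) = 7.02215 / 1.0255 = 6.84754 years.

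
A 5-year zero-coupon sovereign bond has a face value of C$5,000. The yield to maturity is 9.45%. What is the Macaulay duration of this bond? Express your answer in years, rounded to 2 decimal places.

A zero-coupon bond has a single cash flow at maturity, so its Macaulay duration equals its maturity: 5 years.

5.00 years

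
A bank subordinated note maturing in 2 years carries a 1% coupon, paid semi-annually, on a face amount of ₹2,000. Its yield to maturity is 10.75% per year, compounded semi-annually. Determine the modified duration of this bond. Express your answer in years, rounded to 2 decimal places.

1.88 years

Periodic yield y = 0.05375. First find Macaulay duration:
  t   CF        PV=CF/(1+0.05375)^t    t·PV
  1        10.00         9.4899         9.4899
  2        10.00         9.0059        18.0117
  3        10.00         8.5465        25.6394
  4     2,010.00     1,630.2181     6,520.8723
  Σ                  1,657.2603     6,574.0134
P = 1,657.2603; Macaulay duration = 6,574.0134 / 1,657.2603 = 3.96680 half-year periods = 1.98340 years.
Modified duration = D_Mac / (1 + y) = 1.98340 / 1.05375 = 1.88223 years.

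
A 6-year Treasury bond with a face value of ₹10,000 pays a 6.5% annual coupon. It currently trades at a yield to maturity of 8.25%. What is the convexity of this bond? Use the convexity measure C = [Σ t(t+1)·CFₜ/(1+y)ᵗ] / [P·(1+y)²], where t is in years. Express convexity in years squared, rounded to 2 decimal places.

28.88

With y = 0.0825:
  t   CF        PV=CF/(1+0.0825)^t    t·PV        t(t+1)·PV
  1       650.00       600.4619       600.4619       1,200.9238
  2       650.00       554.6992     1,109.3984       3,328.1953
  3       650.00       512.4242     1,537.2726       6,149.0905
  4       650.00       473.3711     1,893.4844       9,467.4219
  5       650.00       437.2943     2,186.4716      13,118.8295
  6    10,650.00     6,618.8445    39,713.0670     277,991.4687
  Σ                  9,197.0952    47,040.1559     311,255.9297
P = 9,197.0952.
Convexity = Σ t(t+1)·PV / [P·(1+y)²] = 311,255.9297 / (9,197.0952 × 1.171806) = 28.88093.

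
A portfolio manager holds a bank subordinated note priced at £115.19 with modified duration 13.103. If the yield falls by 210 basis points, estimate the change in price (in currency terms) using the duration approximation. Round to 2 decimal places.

Duration approximation: ΔP/P ≈ -D_mod · Δy = -13.103 × (-0.021) = +0.275163.
ΔP ≈ 115.19 × (+0.275163) = +31.69602597.

+£31.70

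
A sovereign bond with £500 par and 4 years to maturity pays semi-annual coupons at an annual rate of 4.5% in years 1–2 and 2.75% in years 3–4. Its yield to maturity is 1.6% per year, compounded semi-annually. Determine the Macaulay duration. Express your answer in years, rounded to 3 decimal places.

3.738 years

Periodic yield y = 0.008. Discount each cash flow and weight by its period:
  t   CF        PV=CF/(1+0.008)^t    t·PV
  1       11.250        11.1607        11.1607
  2       11.250        11.0721        22.1443
  3       11.250        10.9843        32.9528
  4       11.250        10.8971        43.5883
  5        6.875         6.6065        33.0324
  6        6.875         6.5540        39.3243
  7        6.875         6.5020        45.5142
  8      506.875       475.5724     3,804.5790
  Σ                    539.3491     4,032.2960
Price P = Σ PV = 539.3491.
Macaulay duration = Σ(t·PV) / P = 4,032.2960 / 539.3491 = 7.47623 half-year periods.
In years: 7.47623 / 2 = 3.73811 years.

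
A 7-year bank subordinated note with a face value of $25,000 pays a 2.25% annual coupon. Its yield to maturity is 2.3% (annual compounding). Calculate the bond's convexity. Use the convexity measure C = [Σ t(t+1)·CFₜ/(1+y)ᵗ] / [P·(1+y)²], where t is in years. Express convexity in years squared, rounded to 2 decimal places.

With y = 0.023:
  t   CF        PV=CF/(1+0.023)^t    t·PV        t(t+1)·PV
  1       562.50       549.8534       549.8534       1,099.7067
  2       562.50       537.4911     1,074.9822       3,224.9465
  3       562.50       525.4067     1,576.2202       6,304.8807
  4       562.50       513.5941     2,054.3762      10,271.8812
  5       562.50       502.0470     2,510.2349      15,061.4094
  6       562.50       490.7595     2,944.5571      20,611.8994
  7    25,562.50    21,800.8732   152,606.1125   1,220,848.9004
  Σ                 24,920.0249   163,316.3364   1,277,423.6243
P = 24,920.0249.
Convexity = Σ t(t+1)·PV / [P·(1+y)²] = 1,277,423.6243 / (24,920.0249 × 1.046529) = 48.98185.

48.98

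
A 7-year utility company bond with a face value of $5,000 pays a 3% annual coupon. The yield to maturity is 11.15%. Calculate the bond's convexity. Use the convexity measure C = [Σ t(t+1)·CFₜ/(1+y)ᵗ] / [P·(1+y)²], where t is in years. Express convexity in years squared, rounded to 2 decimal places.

38.75

With y = 0.1115:
  t   CF        PV=CF/(1+0.1115)^t    t·PV        t(t+1)·PV
  1       150.00       134.9528       134.9528         269.9055
  2       150.00       121.4150       242.8300         728.4900
  3       150.00       109.2353       327.7058       1,310.8232
  4       150.00        98.2773       393.1094       1,965.5468
  5       150.00        88.4187       442.0933       2,652.5598
  6       150.00        79.5490       477.2937       3,341.0559
  7     5,150.00     2,457.2026    17,200.4179     137,603.3436
  Σ                  3,089.0505    19,218.4029     147,871.7247
P = 3,089.0505.
Convexity = Σ t(t+1)·PV / [P·(1+y)²] = 147,871.7247 / (3,089.0505 × 1.235432) = 38.74728.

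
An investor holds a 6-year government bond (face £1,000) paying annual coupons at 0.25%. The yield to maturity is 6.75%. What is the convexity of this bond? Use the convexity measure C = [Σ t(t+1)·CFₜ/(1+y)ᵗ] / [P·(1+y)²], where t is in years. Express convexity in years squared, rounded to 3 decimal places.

With y = 0.0675:
  t   CF        PV=CF/(1+0.0675)^t    t·PV        t(t+1)·PV
  1         2.50         2.3419         2.3419           4.6838
  2         2.50         2.1938         4.3877          13.1630
  3         2.50         2.0551         6.1653          24.6614
  4         2.50         1.9252         7.7007          38.5033
  5         2.50         1.8034         9.0172          54.1031
  6     1,002.50       677.4497     4,064.6984      28,452.8890
  Σ                    687.7692     4,094.3112      28,588.0037
P = 687.7692.
Convexity = Σ t(t+1)·PV / [P·(1+y)²] = 28,588.0037 / (687.7692 × 1.139556) = 36.47584.

36.476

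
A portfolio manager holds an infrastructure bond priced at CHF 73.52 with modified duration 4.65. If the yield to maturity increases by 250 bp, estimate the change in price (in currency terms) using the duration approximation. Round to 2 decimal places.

Duration approximation: ΔP/P ≈ -D_mod · Δy = -4.65 × (+0.025) = -0.116250.
ΔP ≈ 73.52 × (-0.116250) = -8.54670.

-CHF 8.55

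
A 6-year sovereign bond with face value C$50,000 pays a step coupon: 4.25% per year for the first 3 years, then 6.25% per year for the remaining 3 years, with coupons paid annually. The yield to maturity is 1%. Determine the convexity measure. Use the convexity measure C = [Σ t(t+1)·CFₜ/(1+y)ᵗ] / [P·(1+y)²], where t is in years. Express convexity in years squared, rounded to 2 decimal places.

With y = 0.01:
  t   CF        PV=CF/(1+0.01)^t    t·PV        t(t+1)·PV
  1     2,125.00     2,103.9604     2,103.9604       4,207.9208
  2     2,125.00     2,083.1291     4,166.2582      12,498.7746
  3     2,125.00     2,062.5041     6,187.5122      24,750.0488
  4     3,125.00     3,003.0636    12,012.2543      60,061.2715
  5     3,125.00     2,973.3303    14,866.6514      89,199.9082
  6    53,125.00    50,046.1531   300,276.9187   2,101,938.4312
  Σ                 62,272.1405   339,613.5552   2,292,656.3551
P = 62,272.1405.
Convexity = Σ t(t+1)·PV / [P·(1+y)²] = 2,292,656.3551 / (62,272.1405 × 1.020100) = 36.09129.

36.09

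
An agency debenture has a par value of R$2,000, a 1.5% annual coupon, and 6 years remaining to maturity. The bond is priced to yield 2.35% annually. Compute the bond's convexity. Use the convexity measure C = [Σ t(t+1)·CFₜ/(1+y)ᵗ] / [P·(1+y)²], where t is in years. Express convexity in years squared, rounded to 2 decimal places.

With y = 0.0235:
  t   CF        PV=CF/(1+0.0235)^t    t·PV        t(t+1)·PV
  1        30.00        29.3112        29.3112          58.6224
  2        30.00        28.6382        57.2764         171.8291
  3        30.00        27.9806        83.9419         335.7677
  4        30.00        27.3382       109.3528         546.7639
  5        30.00        26.7105       133.5525         801.3150
  6     2,030.00     1,765.9116    10,595.4695      74,168.2866
  Σ                  1,905.8903    11,008.9043      76,082.5848
P = 1,905.8903.
Convexity = Σ t(t+1)·PV / [P·(1+y)²] = 76,082.5848 / (1,905.8903 × 1.047552) = 38.10761.

38.11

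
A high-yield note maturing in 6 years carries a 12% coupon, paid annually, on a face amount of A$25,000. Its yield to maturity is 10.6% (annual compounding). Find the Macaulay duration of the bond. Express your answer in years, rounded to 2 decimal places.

4.65 years

Periodic yield y = 0.106. Discount each cash flow and weight by its year:
  t   CF        PV=CF/(1+0.106)^t    t·PV
  1     3,000.00     2,712.4774     2,712.4774
  2     3,000.00     2,452.5112     4,905.0224
  3     3,000.00     2,217.4604     6,652.3812
  4     3,000.00     2,004.9371     8,019.7483
  5     3,000.00     1,812.7822     9,063.9108
  6    28,000.00    15,297.7398    91,786.4388
  Σ                 26,497.9080   123,139.9789
Price P = Σ PV = 26,497.9080.
Macaulay duration = Σ(t·PV) / P = 123,139.9789 / 26,497.9080 = 4.64716 years.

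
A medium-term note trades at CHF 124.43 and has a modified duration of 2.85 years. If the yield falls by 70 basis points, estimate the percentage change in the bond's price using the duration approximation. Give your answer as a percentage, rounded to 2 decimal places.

+2.00%

Duration approximation: ΔP/P ≈ -D_mod · Δy = -2.85 × (-0.007) = +0.019950.
As a percentage: +1.9950%.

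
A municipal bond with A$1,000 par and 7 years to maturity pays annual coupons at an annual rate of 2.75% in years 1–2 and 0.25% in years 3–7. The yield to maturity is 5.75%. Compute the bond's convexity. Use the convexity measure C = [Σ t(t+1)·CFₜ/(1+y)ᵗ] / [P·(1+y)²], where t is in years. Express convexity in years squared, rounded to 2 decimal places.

46.59

With y = 0.0575:
  t   CF        PV=CF/(1+0.0575)^t    t·PV        t(t+1)·PV
  1        27.50        26.0047        26.0047          52.0095
  2        27.50        24.5908        49.1815         147.5446
  3         2.50         2.1140         6.3419          25.3676
  4         2.50         1.9990         7.9961          39.9805
  5         2.50         1.8903         9.4517          56.7100
  6         2.50         1.7875        10.7253          75.0770
  7     1,002.50       677.8315     4,744.8205      37,958.5641
  Σ                    736.2179     4,854.5217      38,355.2533
P = 736.2179.
Convexity = Σ t(t+1)·PV / [P·(1+y)²] = 38,355.2533 / (736.2179 × 1.118306) = 46.58625.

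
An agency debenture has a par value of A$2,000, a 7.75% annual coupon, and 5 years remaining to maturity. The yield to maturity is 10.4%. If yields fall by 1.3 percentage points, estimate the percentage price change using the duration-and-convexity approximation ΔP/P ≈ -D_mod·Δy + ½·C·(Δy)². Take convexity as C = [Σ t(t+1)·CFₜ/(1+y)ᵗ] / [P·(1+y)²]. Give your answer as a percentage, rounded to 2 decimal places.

With y = 0.104:
  t   CF        PV=CF/(1+0.104)^t    t·PV        t(t+1)·PV
  1       155.00       140.3986       140.3986         280.7971
  2       155.00       127.1726       254.3452         763.0356
  3       155.00       115.1926       345.5777       1,382.3109
  4       155.00       104.3411       417.3644       2,086.8220
  5     2,155.00     1,314.0198     6,570.0990      39,420.5938
  Σ                  1,801.1246     7,727.7848      43,933.5594
P = 1,801.1246; D_Mac = 4.29053 yrs; D_mod = 3.88635 yrs; C = 20.01311.
Duration effect: -3.88635 × (-0.013) = +0.050523
Convexity effect: 0.5 × 20.01311 × (-0.013)² = +0.0016911
ΔP/P ≈ +0.050523 + 0.0016911 = +0.052214 = +5.2214%.

+5.22%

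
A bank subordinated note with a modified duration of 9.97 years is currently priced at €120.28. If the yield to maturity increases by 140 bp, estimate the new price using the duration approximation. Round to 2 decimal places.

Duration approximation: ΔP/P ≈ -D_mod · Δy = -9.97 × (+0.014) = -0.139580.
New price ≈ 120.28 × (1 - 0.139580) = 103.4913176.

€103.49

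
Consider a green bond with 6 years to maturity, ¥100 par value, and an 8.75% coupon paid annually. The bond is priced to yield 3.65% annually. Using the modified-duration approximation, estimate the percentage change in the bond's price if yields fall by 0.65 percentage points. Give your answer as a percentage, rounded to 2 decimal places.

Periodic yield y = 0.0365. Modified duration first:
  t   CF        PV=CF/(1+0.0365)^t    t·PV
  1         8.75         8.4419         8.4419
  2         8.75         8.1446        16.2892
  3         8.75         7.8578        23.5734
  4         8.75         7.5811        30.3243
  5         8.75         7.3141        36.5706
  6       108.75        87.7028       526.2168
  Σ                    127.0422       641.4160
P = 127.0422; D_Mac = 5.04884 yrs; D_mod = 5.04884/(1+0.0365) = 4.87105 yrs.
ΔP/P ≈ -D_mod · Δy = -4.87105 × (-0.0065) = +0.031662 = +3.1662%.

+3.17%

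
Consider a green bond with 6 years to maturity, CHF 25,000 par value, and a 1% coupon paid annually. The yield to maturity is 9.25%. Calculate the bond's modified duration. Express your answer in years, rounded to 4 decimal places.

Periodic yield y = 0.0925. First find Macaulay duration:
  t   CF        PV=CF/(1+0.0925)^t    t·PV
  1       250.00       228.8330       228.8330
  2       250.00       209.4581       418.9162
  3       250.00       191.7236       575.1709
  4       250.00       175.4907       701.9630
  5       250.00       160.6323       803.1613
  6    25,250.00    14,850.2139    89,101.2833
  Σ                 15,816.3516    91,829.3276
P = 15,816.3516; Macaulay duration = 91,829.3276 / 15,816.3516 = 5.80597 years.
Modified duration = D_Mac / (1 + y) = 5.80597 / 1.0925 = 5.31439 years.

5.3144 years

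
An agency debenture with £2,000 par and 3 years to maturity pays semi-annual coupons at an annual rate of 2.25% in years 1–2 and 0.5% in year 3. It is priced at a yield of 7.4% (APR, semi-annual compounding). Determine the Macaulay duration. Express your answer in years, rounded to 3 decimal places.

2.913 years

Periodic yield y = 0.037. Discount each cash flow and weight by its period:
  t   CF        PV=CF/(1+0.037)^t    t·PV
  1        22.50        21.6972        21.6972
  2        22.50        20.9231        41.8461
  3        22.50        20.1765        60.5296
  4        22.50        19.4566        77.8265
  5         5.00         4.1694        20.8471
  6     2,005.00     1,612.2851     9,673.7106
  Σ                  1,698.7079     9,896.4570
Price P = Σ PV = 1,698.7079.
Macaulay duration = Σ(t·PV) / P = 9,896.4570 / 1,698.7079 = 5.82587 half-year periods.
In years: 5.82587 / 2 = 2.91294 years.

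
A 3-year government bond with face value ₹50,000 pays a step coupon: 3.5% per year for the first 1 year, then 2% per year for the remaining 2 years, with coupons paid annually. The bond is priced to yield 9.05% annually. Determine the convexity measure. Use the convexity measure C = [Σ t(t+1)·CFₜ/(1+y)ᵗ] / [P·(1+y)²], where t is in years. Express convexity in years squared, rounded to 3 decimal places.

9.666

With y = 0.0905:
  t   CF        PV=CF/(1+0.0905)^t    t·PV        t(t+1)·PV
  1     1,750.00     1,604.7685     1,604.7685       3,209.5369
  2     1,000.00       840.9083     1,681.8167       5,045.4500
  3    51,000.00    39,327.2126   117,981.6379     471,926.5516
  Σ                 41,772.8894   121,268.2230     480,181.5386
P = 41,772.8894.
Convexity = Σ t(t+1)·PV / [P·(1+y)²] = 480,181.5386 / (41,772.8894 × 1.189190) = 9.66629.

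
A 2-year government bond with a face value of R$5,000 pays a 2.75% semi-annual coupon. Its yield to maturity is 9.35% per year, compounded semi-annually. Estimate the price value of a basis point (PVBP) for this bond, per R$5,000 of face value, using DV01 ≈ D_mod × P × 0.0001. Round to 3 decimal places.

Periodic yield y = 0.04675.
  t   CF        PV=CF/(1+0.04675)^t    t·PV
  1        68.75        65.6795        65.6795
  2        68.75        62.7461       125.4922
  3        68.75        59.9437       179.8312
  4     5,068.75     4,222.1046    16,888.4186
  Σ                  4,410.4740    17,259.4215
P = 4,410.4740; D_Mac = 3.91328 half-year periods = 1.95664 yrs; D_mod = 1.86925 yrs.
DV01 ≈ 1.86925 × 4,410.4740 × 0.0001 = 0.824429.

R$0.824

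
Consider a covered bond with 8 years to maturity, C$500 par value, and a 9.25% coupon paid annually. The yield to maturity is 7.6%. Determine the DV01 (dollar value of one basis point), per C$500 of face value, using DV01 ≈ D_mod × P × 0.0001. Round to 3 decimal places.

C$0.310

Periodic yield y = 0.076.
  t   CF        PV=CF/(1+0.076)^t    t·PV
  1        46.25        42.9833        42.9833
  2        46.25        39.9473        79.8946
  3        46.25        37.1257       111.3772
  4        46.25        34.5035       138.0138
  5        46.25        32.0664       160.3321
  6        46.25        29.8015       178.8090
  7        46.25        27.6966       193.8759
  8       546.25       304.0138     2,432.1103
  Σ                    548.1380     3,337.3961
P = 548.1380; D_Mac = 6.08861 yrs; D_mod = 5.65856 yrs.
DV01 ≈ 5.65856 × 548.1380 × 0.0001 = 0.310167.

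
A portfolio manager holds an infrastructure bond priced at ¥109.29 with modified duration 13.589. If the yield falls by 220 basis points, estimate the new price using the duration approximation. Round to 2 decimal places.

Duration approximation: ΔP/P ≈ -D_mod · Δy = -13.589 × (-0.022) = +0.298958.
New price ≈ 109.29 × (1 + 0.298958) = 141.96311982.

¥141.96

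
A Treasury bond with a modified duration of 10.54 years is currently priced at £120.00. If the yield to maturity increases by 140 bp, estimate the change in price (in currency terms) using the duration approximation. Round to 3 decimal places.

Duration approximation: ΔP/P ≈ -D_mod · Δy = -10.54 × (+0.014) = -0.147560.
ΔP ≈ 120.00 × (-0.147560) = -17.70720.

-£17.707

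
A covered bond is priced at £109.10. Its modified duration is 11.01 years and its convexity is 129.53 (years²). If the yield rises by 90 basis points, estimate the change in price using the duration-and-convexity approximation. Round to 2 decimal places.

-£10.24

Duration effect: -D_mod·Δy = -11.01 × (+0.009) = -0.099090
Convexity effect: ½·C·(Δy)² = 0.5 × 129.53 × (0.009)² = +0.005245965
ΔP/P ≈ -0.099090 + 0.005245965 = -0.093844035
ΔP ≈ 109.10 × (-0.093844035) = -10.2383842185.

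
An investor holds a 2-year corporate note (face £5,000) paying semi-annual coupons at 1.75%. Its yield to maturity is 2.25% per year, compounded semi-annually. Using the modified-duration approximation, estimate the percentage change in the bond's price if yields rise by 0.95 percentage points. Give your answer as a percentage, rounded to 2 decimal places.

Periodic yield y = 0.01125. Modified duration first:
  t   CF        PV=CF/(1+0.01125)^t    t·PV
  1        43.75        43.2633        43.2633
  2        43.75        42.7820        85.5640
  3        43.75        42.3060       126.9181
  4     5,043.75     4,823.0239    19,292.0956
  Σ                  4,951.3752    19,547.8410
P = 4,951.3752; D_Mac = 3.94796 half-year periods = 1.97398 yrs; D_mod = 1.97398/(1+0.01125) = 1.95202 yrs.
ΔP/P ≈ -D_mod · Δy = -1.95202 × (+0.0095) = -0.018544 = -1.8544%.

-1.85%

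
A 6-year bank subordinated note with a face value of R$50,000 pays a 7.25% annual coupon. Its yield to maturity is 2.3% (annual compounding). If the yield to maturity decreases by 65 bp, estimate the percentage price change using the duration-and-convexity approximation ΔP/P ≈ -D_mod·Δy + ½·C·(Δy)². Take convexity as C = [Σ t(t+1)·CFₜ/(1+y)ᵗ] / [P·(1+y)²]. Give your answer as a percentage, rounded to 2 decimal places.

With y = 0.023:
  t   CF        PV=CF/(1+0.023)^t    t·PV        t(t+1)·PV
  1     3,625.00     3,543.4995     3,543.4995       7,086.9990
  2     3,625.00     3,463.8314     6,927.6628      20,782.9883
  3     3,625.00     3,385.9544    10,157.8633      40,631.4532
  4     3,625.00     3,309.8284    13,239.3135      66,196.5677
  5     3,625.00     3,235.4139    16,177.0693      97,062.4160
  6    53,625.00    46,785.7400   280,714.4399   1,965,001.0796
  Σ                 63,724.2676   330,759.8484   2,196,761.5039
P = 63,724.2676; D_Mac = 5.19048 yrs; D_mod = 5.07379 yrs; C = 32.94024.
Duration effect: -5.07379 × (-0.0065) = +0.032980
Convexity effect: 0.5 × 32.94024 × (-0.0065)² = +0.0006959
ΔP/P ≈ +0.032980 + 0.0006959 = +0.033675 = +3.3675%.

+3.37%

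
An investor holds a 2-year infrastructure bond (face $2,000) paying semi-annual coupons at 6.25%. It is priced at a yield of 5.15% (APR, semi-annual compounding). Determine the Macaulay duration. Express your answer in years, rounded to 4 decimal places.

1.9119 years

Periodic yield y = 0.02575. Discount each cash flow and weight by its period:
  t   CF        PV=CF/(1+0.02575)^t    t·PV
  1        62.50        60.9310        60.9310
  2        62.50        59.4014       118.8029
  3        62.50        57.9103       173.7308
  4     2,062.50     1,863.0643     7,452.2574
  Σ                  2,041.3071     7,805.7220
Price P = Σ PV = 2,041.3071.
Macaulay duration = Σ(t·PV) / P = 7,805.7220 / 2,041.3071 = 3.82388 half-year periods.
In years: 3.82388 / 2 = 1.91194 years.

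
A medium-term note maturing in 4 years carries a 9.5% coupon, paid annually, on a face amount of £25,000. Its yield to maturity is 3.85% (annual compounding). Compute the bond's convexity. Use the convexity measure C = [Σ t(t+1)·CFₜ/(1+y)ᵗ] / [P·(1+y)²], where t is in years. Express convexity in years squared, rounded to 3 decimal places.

With y = 0.0385:
  t   CF        PV=CF/(1+0.0385)^t    t·PV        t(t+1)·PV
  1     2,375.00     2,286.9523     2,286.9523       4,573.9047
  2     2,375.00     2,202.1688     4,404.3377      13,213.0130
  3     2,375.00     2,120.5285     6,361.5855      25,446.3419
  4    27,375.00    23,535.7544    94,143.0178     470,715.0890
  Σ                 30,145.4041   107,195.8933     513,948.3485
P = 30,145.4041.
Convexity = Σ t(t+1)·PV / [P·(1+y)²] = 513,948.3485 / (30,145.4041 × 1.078482) = 15.80831.

15.808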